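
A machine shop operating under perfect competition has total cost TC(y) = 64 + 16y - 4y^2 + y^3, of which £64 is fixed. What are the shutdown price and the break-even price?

Shutdown price = £12; break-even price = £32

Shutdown price = min AVC. AVC = 16 - 4y + y^2, with vertex at y = 2 and minimum £12.
ATC = 64/y + 16 - 4y + y^2. Setting dATC/dy = −64/y^2 − 4 + 2y = 0 gives y = 4 (since 2·4^3 − 4·4^2 = 64).
min ATC = 64/4 + 16 − 4·4 + 4^2 = £32. That is the break-even price.
Between these two prices the firm operates at a loss; above £32 it earns a profit.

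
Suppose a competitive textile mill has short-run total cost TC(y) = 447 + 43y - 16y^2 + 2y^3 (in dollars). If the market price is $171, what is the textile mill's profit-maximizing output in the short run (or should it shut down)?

Strip out fixed cost: VC = 43y - 16y^2 + 2y^3. Then AVC = 43 - 16y + 2y^2 and MC = 43 - 32y + 6y^2.
The AVC parabola has its vertex at y = 16/4 = 4, where AVC = 43 - 16·4 + 2·4^2 = $11.
Since P = $171 ≥ min AVC = $11, price covers variable cost and the firm should produce.
P = MC gives -128 - 32y + 6y^2 = 0, with roots -8/3 and 8. Take the larger (rising MC): y* = 8.
Check: AVC at y = 8 is $43 ≤ P, so revenue covers variable cost.
Profit = P·y − TC = 171·8 − 791 = $577.

Produce at y = 8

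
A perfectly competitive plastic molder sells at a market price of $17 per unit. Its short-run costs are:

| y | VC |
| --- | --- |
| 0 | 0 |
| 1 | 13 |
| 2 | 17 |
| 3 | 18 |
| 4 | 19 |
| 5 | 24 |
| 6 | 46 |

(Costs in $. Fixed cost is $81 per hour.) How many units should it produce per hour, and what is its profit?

y = 5; profit = -$20

Profit at each row (π = 17y − TC): y=0: -81; y=1: -77; y=2: -64; y=3: -48; y=4: -32; y=5: -20; y=6: -25.
Profit is maximized at y = 5. AVC there is 24/5 = $4.80 ≤ P, so producing beats shutting down (which would give -$81).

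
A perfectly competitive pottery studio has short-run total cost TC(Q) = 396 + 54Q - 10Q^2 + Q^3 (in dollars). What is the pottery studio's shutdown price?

$29 per unit

The firm shuts down when price falls below the minimum of average variable cost. AVC = VC/Q = 54 - 10Q + Q^2.
dAVC/dQ = -10 + 2Q = 0 gives Q = 5. min AVC = 54 - 10·5 + 5^2 = 29.
For P < $29 the firm produces nothing.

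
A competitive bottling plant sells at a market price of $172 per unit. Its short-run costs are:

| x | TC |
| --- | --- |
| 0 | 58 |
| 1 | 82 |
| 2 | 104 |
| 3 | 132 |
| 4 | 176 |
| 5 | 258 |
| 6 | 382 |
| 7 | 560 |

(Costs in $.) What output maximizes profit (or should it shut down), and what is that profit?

Compute π = P·x − TC at each output: x=0: -58; x=1: 90; x=2: 240; x=3: 384; x=4: 512; x=5: 602; x=6: 650; x=7: 644.
Profit is maximized at x = 6. AVC there is 324/6 = $54 ≤ P, so producing beats shutting down (which would give -$58).

x = 6; profit = $650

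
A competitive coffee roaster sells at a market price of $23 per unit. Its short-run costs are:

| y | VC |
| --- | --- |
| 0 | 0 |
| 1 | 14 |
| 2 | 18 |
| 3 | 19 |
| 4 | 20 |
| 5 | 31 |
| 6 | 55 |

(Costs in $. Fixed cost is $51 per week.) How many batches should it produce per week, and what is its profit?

Tabulate TR − TC: y=0: -51; y=1: -42; y=2: -23; y=3: -1; y=4: 21; y=5: 33; y=6: 32.
Profit is maximized at y = 5. AVC there is 31/5 = $6.20 ≤ P, so producing beats shutting down (which would give -$51).

y = 5; profit = $33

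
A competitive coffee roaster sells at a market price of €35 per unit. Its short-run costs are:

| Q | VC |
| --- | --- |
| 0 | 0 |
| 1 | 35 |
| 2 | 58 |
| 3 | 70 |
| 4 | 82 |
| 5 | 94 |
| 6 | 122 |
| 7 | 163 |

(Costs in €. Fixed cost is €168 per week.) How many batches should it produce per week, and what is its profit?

Q = 6; profit = -€80

Tabulate TR − TC: Q=0: -168; Q=1: -168; Q=2: -156; Q=3: -133; Q=4: -110; Q=5: -87; Q=6: -80; Q=7: -86.
Profit is maximized at Q = 6. AVC there is 122/6 = €20.33 ≤ P, so producing beats shutting down (which would give -€168).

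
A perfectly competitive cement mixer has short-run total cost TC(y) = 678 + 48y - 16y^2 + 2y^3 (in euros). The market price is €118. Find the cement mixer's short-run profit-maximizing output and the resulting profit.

Profit = -€90 at y = 7

AVC = 48 - 16y + 2y^2; min AVC = €16 at y = 4. Since P = €118 ≥ min AVC, the firm produces.
With MC = 48 - 32y + 6y^2, P = MC on the upward-sloping part at y* = 7.
TR = 118·7 = 826. TC = 678 + 238 = 916. Profit = 826 − 916 = -€90.
That loss of €90 beats the €678 the firm would lose by shutting down; producing recovers €588 of fixed cost.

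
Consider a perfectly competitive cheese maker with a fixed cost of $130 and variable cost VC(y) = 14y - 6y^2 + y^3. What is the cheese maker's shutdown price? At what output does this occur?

Short-run supply begins at min AVC. From VC = 14y - 6y^2 + y^3, AVC = 14 - 6y + y^2.
At the minimum of AVC, MC = AVC. MC = 14 - 12y + 3y^2; setting MC = AVC gives 2y^2 - 6y = 0, so y = 3. min AVC = 5.
So the shutdown price is $5.

$5 per unit, at y = 3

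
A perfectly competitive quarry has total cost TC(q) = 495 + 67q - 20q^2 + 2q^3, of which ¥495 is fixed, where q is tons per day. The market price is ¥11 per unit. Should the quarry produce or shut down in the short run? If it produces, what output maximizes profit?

Shut down

From TC, MC = TC'(q) = 67 - 40q + 6q^2 and AVC = VC/q = 67 - 20q + 2q^2.
AVC is minimized where dAVC/dq = -20 + 4q = 0, at q = 5; min AVC = 67 - 20·5 + 2·5^2 = ¥17.
Since P = ¥11 < min AVC = ¥17, price fails to cover variable cost at any output.
Best response: produce nothing and absorb the ¥495 fixed cost.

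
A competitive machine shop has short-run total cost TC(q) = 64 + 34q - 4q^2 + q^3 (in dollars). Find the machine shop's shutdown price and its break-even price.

Shutdown price = $30; break-even price = $50

Shutdown price = min AVC. AVC = 34 - 4q + q^2, with vertex at q = 2 and minimum $30.
ATC = 64/q + 34 - 4q + q^2. Setting dATC/dq = −64/q^2 − 4 + 2q = 0 gives q = 4 (since 2·4^3 − 4·4^2 = 64).
min ATC = 64/4 + 34 − 4·4 + 4^2 = $50. That is the break-even price.
Between these two prices the firm operates at a loss; above $50 it earns a profit.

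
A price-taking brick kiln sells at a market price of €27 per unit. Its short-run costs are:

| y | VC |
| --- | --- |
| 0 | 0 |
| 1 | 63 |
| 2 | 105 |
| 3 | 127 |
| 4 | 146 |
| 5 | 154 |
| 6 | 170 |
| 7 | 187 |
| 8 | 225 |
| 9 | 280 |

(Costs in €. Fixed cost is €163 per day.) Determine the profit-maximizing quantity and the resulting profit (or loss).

Compute π = P·y − TC at each output: y=0: -163; y=1: -199; y=2: -214; y=3: -209; y=4: -201; y=5: -182; y=6: -171; y=7: -161; y=8: -172; y=9: -200.
Profit is maximized at y = 7. AVC there is 187/7 = €26.71 ≤ P, so producing beats shutting down (which would give -€163).

y = 7; profit = -€161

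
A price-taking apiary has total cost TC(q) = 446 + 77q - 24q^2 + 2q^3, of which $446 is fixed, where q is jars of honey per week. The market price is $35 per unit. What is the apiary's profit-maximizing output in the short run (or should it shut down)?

From TC, MC = TC'(q) = 77 - 48q + 6q^2 and AVC = VC/q = 77 - 24q + 2q^2.
AVC hits its minimum where MC = AVC, at q = 6, giving min AVC = 77 - 24·6 + 2·6^2 = $5.
Because $35 ≥ $5, revenue can cover variable cost; the firm operates.
Set P = MC: 35 = 77 - 48q + 6q^2 → 42 - 48q + 6q^2 = 0. The roots are q = 1 and q = 7; the profit-maximizing output is on the rising part of MC, so q* = 7.
Check: AVC at q = 7 is $7 ≤ P, so revenue covers variable cost.
Profit = P·q − TC = 35·7 − 495 = -$250, a loss, but smaller than the $446 fixed cost the firm would lose by shutting down.

Produce at q = 7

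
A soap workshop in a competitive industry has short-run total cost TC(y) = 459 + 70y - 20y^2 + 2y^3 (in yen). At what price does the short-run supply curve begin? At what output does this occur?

¥20 per unit, at y = 5

The firm shuts down when price falls below the minimum of average variable cost. AVC = VC/y = 70 - 20y + 2y^2.
dAVC/dy = -20 + 4y = 0 gives y = 5. min AVC = 70 - 20·5 + 2·5^2 = 20.
So the shutdown price is ¥20.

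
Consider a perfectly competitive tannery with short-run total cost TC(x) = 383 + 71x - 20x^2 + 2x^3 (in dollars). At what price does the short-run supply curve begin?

The shutdown price is the minimum of AVC. VC = 71x - 20x^2 + 2x^3, so AVC = 71 - 20x + 2x^2.
At the minimum of AVC, MC = AVC. MC = 71 - 40x + 6x^2; setting MC = AVC gives 4x^2 - 20x = 0, so x = 5. min AVC = 21.
For P < $21 the firm produces nothing.

$21 per unit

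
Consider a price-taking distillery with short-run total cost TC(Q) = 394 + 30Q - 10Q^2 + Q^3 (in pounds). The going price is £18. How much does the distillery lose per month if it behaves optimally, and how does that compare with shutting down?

AVC = 30 - 10Q + Q^2 has its minimum £5 at Q = 5; price £18 clears that bar, so the firm operates.
With MC = 30 - 20Q + 3Q^2, P = MC on the upward-sloping part at Q* = 6.
TR = 18·6 = 108. TC = 394 + 36 = 430. Profit = 108 − 430 = -£322.
Shutting down would mean losing the fixed cost of £394, so operating at a loss of £322 is better by £72.

Profit = -£322 at Q = 6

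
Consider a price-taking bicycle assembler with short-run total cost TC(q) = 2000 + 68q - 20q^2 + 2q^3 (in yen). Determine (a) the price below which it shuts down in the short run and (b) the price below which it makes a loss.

AVC = 68 - 20q + 2q^2; minimized at q = 5, giving min AVC = ¥18. That is the shutdown price.
ATC = 2000/q + 68 - 20q + 2q^2. Setting dATC/dq = −2000/q^2 − 20 + 4q = 0 gives q = 10 (since 4·10^3 − 20·10^2 = 2000).
min ATC = 2000/10 + 68 − 20·10 + 2·10^2 = ¥268. That is the break-even price.
For ¥18 ≤ P < ¥268 the firm produces at a loss; below ¥18 it shuts down.

Shutdown price = ¥18; break-even price = ¥268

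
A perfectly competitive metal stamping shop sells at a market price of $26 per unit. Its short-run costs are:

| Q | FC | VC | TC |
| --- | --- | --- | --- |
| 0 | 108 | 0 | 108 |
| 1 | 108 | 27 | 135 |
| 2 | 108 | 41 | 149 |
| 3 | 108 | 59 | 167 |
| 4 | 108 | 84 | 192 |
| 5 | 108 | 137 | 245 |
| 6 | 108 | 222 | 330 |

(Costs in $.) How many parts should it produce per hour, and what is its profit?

Q = 4; profit = -$88

Profit at each row (π = 26Q − TC): Q=0: -108; Q=1: -109; Q=2: -97; Q=3: -89; Q=4: -88; Q=5: -115; Q=6: -174.
Profit is maximized at Q = 4. AVC there is 84/4 = $21 ≤ P, so producing beats shutting down (which would give -$108).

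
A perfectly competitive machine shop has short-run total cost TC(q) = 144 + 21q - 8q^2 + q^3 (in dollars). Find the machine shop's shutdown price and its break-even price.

Shutdown price = $5; break-even price = $33

Shutdown price = min AVC. AVC = 21 - 8q + q^2, with vertex at q = 4 and minimum $5.
ATC = 144/q + 21 - 8q + q^2. Setting dATC/dq = −144/q^2 − 8 + 2q = 0 gives q = 6 (since 2·6^3 − 8·6^2 = 144).
min ATC = 144/6 + 21 − 8·6 + 6^2 = $33. That is the break-even price.
Between these two prices the firm operates at a loss; above $33 it earns a profit.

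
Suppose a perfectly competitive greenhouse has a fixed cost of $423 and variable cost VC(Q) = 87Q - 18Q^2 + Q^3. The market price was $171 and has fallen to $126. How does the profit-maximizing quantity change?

Output falls from 14 to 13

MC = 87 - 36Q + 3Q^2; the shutdown threshold is min AVC = $6 (at Q = 9).
With P = $171 above the shutdown price, P = MC gives Q = 14.
At P = $126 ≥ min AVC, set P = MC: Q = 13. The firm stays open but cuts output.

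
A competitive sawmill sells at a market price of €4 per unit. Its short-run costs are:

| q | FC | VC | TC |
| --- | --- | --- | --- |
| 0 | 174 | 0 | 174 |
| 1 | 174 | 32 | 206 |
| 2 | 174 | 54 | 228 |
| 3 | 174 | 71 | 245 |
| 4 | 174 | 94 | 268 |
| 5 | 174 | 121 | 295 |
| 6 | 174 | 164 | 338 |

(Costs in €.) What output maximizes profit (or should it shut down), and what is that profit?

q = 0 (shut down); profit = -€174

Compute π = P·q − TC at each output: q=0: -174; q=1: -202; q=2: -220; q=3: -233; q=4: -252; q=5: -275; q=6: -314.
Profit is highest at q = 0. Equivalently, the lowest AVC in the table is 94/4 ≈ €23.50 at q = 4, and P = €4 falls below it — price never covers variable cost, so the firm shuts down and loses only its fixed cost.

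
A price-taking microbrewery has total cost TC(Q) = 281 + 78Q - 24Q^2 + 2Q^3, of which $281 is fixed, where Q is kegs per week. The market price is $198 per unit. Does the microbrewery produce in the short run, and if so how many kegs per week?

Variable cost is VC = 78Q - 24Q^2 + 2Q^3, so AVC = VC/Q = 78 - 24Q + 2Q^2 and MC = dTC/dQ = 78 - 48Q + 6Q^2.
The AVC parabola has its vertex at Q = 24/4 = 6, where AVC = 78 - 24·6 + 2·6^2 = $6.
Since P = $198 ≥ min AVC = $6, price covers variable cost and the firm should produce.
Set P = MC: 198 = 78 - 48Q + 6Q^2 → -120 - 48Q + 6Q^2 = 0. The roots are Q = -2 and Q = 10; the profit-maximizing output is on the rising part of MC, so Q* = 10.
Check: AVC at Q = 10 is $38 ≤ P, so revenue covers variable cost.
Profit = P·Q − TC = 198·10 − 661 = $1319.

Produce at Q = 10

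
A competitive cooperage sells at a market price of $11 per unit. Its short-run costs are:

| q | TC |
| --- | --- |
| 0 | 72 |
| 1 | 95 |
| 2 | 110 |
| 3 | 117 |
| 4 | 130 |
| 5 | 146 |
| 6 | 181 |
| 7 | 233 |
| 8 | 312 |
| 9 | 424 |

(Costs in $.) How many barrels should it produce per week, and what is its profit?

Compute π = P·q − TC at each output: q=0: -72; q=1: -84; q=2: -88; q=3: -84; q=4: -86; q=5: -91; q=6: -115; q=7: -156; q=8: -224; q=9: -325.
Profit is highest at q = 0. Equivalently, the lowest AVC in the table is 58/4 ≈ $14.50 at q = 4, and P = $11 falls below it — price never covers variable cost, so the firm shuts down and loses only its fixed cost.

q = 0 (shut down); profit = -$72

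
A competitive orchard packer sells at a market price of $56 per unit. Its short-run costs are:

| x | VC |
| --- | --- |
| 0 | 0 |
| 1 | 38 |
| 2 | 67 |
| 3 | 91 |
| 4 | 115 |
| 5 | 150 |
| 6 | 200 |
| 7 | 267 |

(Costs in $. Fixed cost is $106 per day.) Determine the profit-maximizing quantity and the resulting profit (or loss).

x = 6; profit = $30

Compute π = P·x − TC at each output: x=0: -106; x=1: -88; x=2: -61; x=3: -29; x=4: 3; x=5: 24; x=6: 30; x=7: 19.
Profit is maximized at x = 6. AVC there is 200/6 = $33.33 ≤ P, so producing beats shutting down (which would give -$106).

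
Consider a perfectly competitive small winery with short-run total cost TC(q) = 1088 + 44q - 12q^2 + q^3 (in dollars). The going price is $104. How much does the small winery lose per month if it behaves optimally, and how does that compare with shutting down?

AVC = 44 - 12q + q^2 has its minimum $8 at q = 6; price $104 clears that bar, so the firm operates.
With MC = 44 - 24q + 3q^2, P = MC on the upward-sloping part at q* = 10.
TR = 104·10 = 1040. TC = 1088 + 240 = 1328. Profit = 1040 − 1328 = -$288.
That loss of $288 beats the $1088 the firm would lose by shutting down; producing recovers $800 of fixed cost.

Profit = -$288 at q = 10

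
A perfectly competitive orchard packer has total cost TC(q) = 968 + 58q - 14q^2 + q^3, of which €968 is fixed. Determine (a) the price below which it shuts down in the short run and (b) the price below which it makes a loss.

Shutdown price = €9; break-even price = €113

AVC = 58 - 14q + q^2; minimized at q = 7, giving min AVC = €9. That is the shutdown price.
ATC = 968/q + 58 - 14q + q^2. Setting dATC/dq = −968/q^2 − 14 + 2q = 0 gives q = 11 (since 2·11^3 − 14·11^2 = 968).
min ATC = 968/11 + 58 − 14·11 + 11^2 = €113. That is the break-even price.
Between these two prices the firm operates at a loss; above €113 it earns a profit.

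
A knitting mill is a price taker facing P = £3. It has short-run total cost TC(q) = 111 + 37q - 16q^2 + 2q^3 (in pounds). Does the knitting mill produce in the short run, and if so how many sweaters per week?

Shut down

Variable cost is VC = 37q - 16q^2 + 2q^3, so AVC = VC/q = 37 - 16q + 2q^2 and MC = dTC/dq = 37 - 32q + 6q^2.
AVC is minimized where dAVC/dq = -16 + 4q = 0, at q = 4; min AVC = 37 - 16·4 + 2·4^2 = £5.
P = £3 lies below min AVC = £5; no output level covers variable cost.
Shutting down limits the loss to fixed cost, £111.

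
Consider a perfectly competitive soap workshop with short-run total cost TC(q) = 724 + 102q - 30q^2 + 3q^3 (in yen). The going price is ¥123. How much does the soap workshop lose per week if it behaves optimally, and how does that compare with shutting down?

AVC = 102 - 30q + 3q^2 has its minimum ¥27 at q = 5; price ¥123 clears that bar, so the firm operates.
With MC = 102 - 60q + 9q^2, P = MC on the upward-sloping part at q* = 7.
TR = 123·7 = 861. TC = 724 + 273 = 997. Profit = 861 − 997 = -¥136.
By producing, the firm covers all variable cost plus ¥588 of fixed cost; shutting down would lose the full ¥724.

Profit = -¥136 at q = 7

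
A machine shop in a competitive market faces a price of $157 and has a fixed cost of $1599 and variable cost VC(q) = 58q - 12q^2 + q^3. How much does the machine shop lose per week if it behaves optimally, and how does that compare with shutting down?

AVC = 58 - 12q + q^2 has its minimum $22 at q = 6; price $157 clears that bar, so the firm operates.
With MC = 58 - 24q + 3q^2, P = MC on the upward-sloping part at q* = 11.
TR = 157·11 = 1727. TC = 1599 + 517 = 2116. Profit = 1727 − 2116 = -$389.
By producing, the firm covers all variable cost plus $1210 of fixed cost; shutting down would lose the full $1599.

Profit = -$389 at q = 11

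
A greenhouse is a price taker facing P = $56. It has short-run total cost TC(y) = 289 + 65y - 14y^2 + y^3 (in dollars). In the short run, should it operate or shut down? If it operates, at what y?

Produce at y = 9

Variable cost is VC = 65y - 14y^2 + y^3, so AVC = VC/y = 65 - 14y + y^2 and MC = dTC/dy = 65 - 28y + 3y^2.
AVC hits its minimum where MC = AVC, at y = 7, giving min AVC = 65 - 14·7 + 7^2 = $16.
Since P = $56 ≥ min AVC = $16, price covers variable cost and the firm should produce.
Set P = MC: 56 = 65 - 28y + 3y^2 → 9 - 28y + 3y^2 = 0. The roots are y = 1/3 and y = 9; the profit-maximizing output is on the rising part of MC, so y* = 9.
Check: AVC at y = 9 is $20 ≤ P, so revenue covers variable cost.
Profit = P·y − TC = 56·9 − 469 = $35.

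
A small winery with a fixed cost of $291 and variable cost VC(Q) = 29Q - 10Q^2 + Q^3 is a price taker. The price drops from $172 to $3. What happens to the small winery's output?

MC = 29 - 20Q + 3Q^2; the shutdown threshold is min AVC = $4 (at Q = 5).
At P = $172 ≥ min AVC, set P = MC on the rising branch: Q = 11.
At P = $3 < min AVC = $4, price no longer covers variable cost at any output, so the firm shuts down: Q = 0.

Output falls from 11 to 0 (the firm shuts down)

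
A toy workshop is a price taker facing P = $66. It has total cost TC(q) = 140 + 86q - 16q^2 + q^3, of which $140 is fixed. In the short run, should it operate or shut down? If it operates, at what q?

Produce at q = 10

Variable cost is VC = 86q - 16q^2 + q^3, so AVC = VC/q = 86 - 16q + q^2 and MC = dTC/dq = 86 - 32q + 3q^2.
The AVC parabola has its vertex at q = 16/2 = 8, where AVC = 86 - 16·8 + 8^2 = $22.
Since P = $66 ≥ min AVC = $22, price covers variable cost and the firm should produce.
Set P = MC: 66 = 86 - 32q + 3q^2 → 20 - 32q + 3q^2 = 0. The roots are q = 2/3 and q = 10; the profit-maximizing output is on the rising part of MC, so q* = 10.
Check: AVC at q = 10 is $26 ≤ P, so revenue covers variable cost.
Profit = P·q − TC = 66·10 − 400 = $260.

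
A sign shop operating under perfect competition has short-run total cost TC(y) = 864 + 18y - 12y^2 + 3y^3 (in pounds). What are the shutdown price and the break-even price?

Shutdown price = £6; break-even price = £198

Shutdown price = min AVC. AVC = 18 - 12y + 3y^2, with vertex at y = 2 and minimum £6.
ATC = 864/y + 18 - 12y + 3y^2. Setting dATC/dy = −864/y^2 − 12 + 6y = 0 gives y = 6 (since 6·6^3 − 12·6^2 = 864).
min ATC = 864/6 + 18 − 12·6 + 3·6^2 = £198. That is the break-even price.
Between these two prices the firm operates at a loss; above £198 it earns a profit.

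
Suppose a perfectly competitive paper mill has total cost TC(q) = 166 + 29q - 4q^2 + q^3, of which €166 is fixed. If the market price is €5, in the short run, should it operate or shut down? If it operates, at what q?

Shut down

Strip out fixed cost: VC = 29q - 4q^2 + q^3. Then AVC = 29 - 4q + q^2 and MC = 29 - 8q + 3q^2.
AVC hits its minimum where MC = AVC, at q = 2, giving min AVC = 29 - 4·2 + 2^2 = €25.
With P < min AVC (€5 < €25), every unit sold adds to the loss.
The firm minimizes its loss by shutting down and losing only its fixed cost of €166.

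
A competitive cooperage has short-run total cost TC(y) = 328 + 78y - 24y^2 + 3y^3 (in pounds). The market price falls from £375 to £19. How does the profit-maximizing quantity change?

Output falls from 9 to 0 (the firm shuts down)

MC = 78 - 48y + 9y^2; the shutdown threshold is min AVC = £30 (at y = 4).
At P = £375 ≥ min AVC, set P = MC on the rising branch: y = 9.
At P = £19 < min AVC = £30, price no longer covers variable cost at any output, so the firm shuts down: y = 0.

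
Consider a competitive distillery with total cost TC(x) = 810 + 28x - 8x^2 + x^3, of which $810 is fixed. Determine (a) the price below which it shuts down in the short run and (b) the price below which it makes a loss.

Shutdown price = $12; break-even price = $127

AVC = 28 - 8x + x^2; minimized at x = 4, giving min AVC = $12. That is the shutdown price.
ATC = 810/x + 28 - 8x + x^2. Setting dATC/dx = −810/x^2 − 8 + 2x = 0 gives x = 9 (since 2·9^3 − 8·9^2 = 810).
min ATC = 810/9 + 28 − 8·9 + 9^2 = $127. That is the break-even price.
Between these two prices the firm operates at a loss; above $127 it earns a profit.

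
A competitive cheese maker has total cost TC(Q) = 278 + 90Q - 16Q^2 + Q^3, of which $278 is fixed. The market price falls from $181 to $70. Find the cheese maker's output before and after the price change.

Output falls from 13 to 10

MC = 90 - 32Q + 3Q^2; the shutdown threshold is min AVC = $26 (at Q = 8).
With P = $181 above the shutdown price, P = MC gives Q = 13.
At P = $70 ≥ min AVC, set P = MC: Q = 10. The firm stays open but cuts output.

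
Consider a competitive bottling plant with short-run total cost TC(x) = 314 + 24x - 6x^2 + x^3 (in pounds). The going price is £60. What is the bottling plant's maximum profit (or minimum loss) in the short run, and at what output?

AVC = 24 - 6x + x^2; min AVC = £15 at x = 3. Since P = £60 ≥ min AVC, the firm produces.
With MC = 24 - 12x + 3x^2, P = MC on the upward-sloping part at x* = 6.
TR = 60·6 = 360. TC = 314 + 144 = 458. Profit = 360 − 458 = -£98.
Shutting down would mean losing the fixed cost of £314, so operating at a loss of £98 is better by £216.

Profit = -£98 at x = 6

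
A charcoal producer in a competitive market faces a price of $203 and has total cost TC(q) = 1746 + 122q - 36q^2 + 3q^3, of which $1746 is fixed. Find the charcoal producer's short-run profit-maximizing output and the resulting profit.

Profit = -$288 at q = 9

AVC = 122 - 36q + 3q^2 has its minimum $14 at q = 6; price $203 clears that bar, so the firm operates.
MC = 122 - 72q + 9q^2. Setting P = MC and taking the root on the rising branch gives q* = 9.
TR = 203·9 = 1827. TC = 1746 + 369 = 2115. Profit = 1827 − 2115 = -$288.
Shutting down would mean losing the fixed cost of $1746, so operating at a loss of $288 is better by $1458.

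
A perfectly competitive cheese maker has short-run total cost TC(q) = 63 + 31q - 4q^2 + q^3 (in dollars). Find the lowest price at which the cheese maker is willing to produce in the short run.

$27 per unit

The shutdown price is the minimum of AVC. VC = 31q - 4q^2 + q^3, so AVC = 31 - 4q + q^2.
dAVC/dq = -4 + 2q = 0 gives q = 2. min AVC = 31 - 4·2 + 2^2 = 27.
For P < $27 the firm produces nothing.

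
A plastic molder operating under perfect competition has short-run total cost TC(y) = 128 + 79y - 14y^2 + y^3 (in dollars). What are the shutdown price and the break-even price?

Shutdown price = $30; break-even price = $47

AVC = 79 - 14y + y^2; minimized at y = 7, giving min AVC = $30. That is the shutdown price.
ATC = 128/y + 79 - 14y + y^2. Setting dATC/dy = −128/y^2 − 14 + 2y = 0 gives y = 8 (since 2·8^3 − 14·8^2 = 128).
min ATC = 128/8 + 79 − 14·8 + 8^2 = $47. That is the break-even price.
For $30 ≤ P < $47 the firm produces at a loss; below $30 it shuts down.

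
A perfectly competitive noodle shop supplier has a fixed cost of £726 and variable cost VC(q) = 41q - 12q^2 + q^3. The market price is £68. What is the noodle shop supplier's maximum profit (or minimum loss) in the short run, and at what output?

AVC = 41 - 12q + q^2 has its minimum £5 at q = 6; price £68 clears that bar, so the firm operates.
With MC = 41 - 24q + 3q^2, P = MC on the upward-sloping part at q* = 9.
TR = 68·9 = 612. TC = 726 + 126 = 852. Profit = 612 − 852 = -£240.
Shutting down would mean losing the fixed cost of £726, so operating at a loss of £240 is better by £486.

Profit = -£240 at q = 9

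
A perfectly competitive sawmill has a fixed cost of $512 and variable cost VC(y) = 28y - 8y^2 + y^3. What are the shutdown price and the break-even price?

Shutdown price = min AVC. AVC = 28 - 8y + y^2, with vertex at y = 4 and minimum $12.
ATC = 512/y + 28 - 8y + y^2. Setting dATC/dy = −512/y^2 − 8 + 2y = 0 gives y = 8 (since 2·8^3 − 8·8^2 = 512).
min ATC = 512/8 + 28 − 8·8 + 8^2 = $92. That is the break-even price.
Between these two prices the firm operates at a loss; above $92 it earns a profit.

Shutdown price = $12; break-even price = $92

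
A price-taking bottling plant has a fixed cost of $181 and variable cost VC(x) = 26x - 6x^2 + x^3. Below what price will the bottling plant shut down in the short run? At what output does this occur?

$17 per unit, at x = 3

The shutdown price is the minimum of AVC. VC = 26x - 6x^2 + x^3, so AVC = 26 - 6x + x^2.
At the minimum of AVC, MC = AVC. MC = 26 - 12x + 3x^2; setting MC = AVC gives 2x^2 - 6x = 0, so x = 3. min AVC = 17.
For P < $17 the firm produces nothing.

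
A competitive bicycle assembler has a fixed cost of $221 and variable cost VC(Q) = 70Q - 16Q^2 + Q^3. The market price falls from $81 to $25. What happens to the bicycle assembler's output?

Output falls from 11 to 9

MC = 70 - 32Q + 3Q^2; the shutdown threshold is min AVC = $6 (at Q = 8).
With P = $81 above the shutdown price, P = MC gives Q = 11.
At P = $25 ≥ min AVC, set P = MC: Q = 9. The firm stays open but cuts output.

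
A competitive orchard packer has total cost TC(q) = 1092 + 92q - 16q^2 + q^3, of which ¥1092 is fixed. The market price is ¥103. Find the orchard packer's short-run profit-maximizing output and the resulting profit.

Profit = -¥366 at q = 11

AVC = 92 - 16q + q^2 has its minimum ¥28 at q = 8; price ¥103 clears that bar, so the firm operates.
With MC = 92 - 32q + 3q^2, P = MC on the upward-sloping part at q* = 11.
TR = 103·11 = 1133. TC = 1092 + 407 = 1499. Profit = 1133 − 1499 = -¥366.
Shutting down would mean losing the fixed cost of ¥1092, so operating at a loss of ¥366 is better by ¥726.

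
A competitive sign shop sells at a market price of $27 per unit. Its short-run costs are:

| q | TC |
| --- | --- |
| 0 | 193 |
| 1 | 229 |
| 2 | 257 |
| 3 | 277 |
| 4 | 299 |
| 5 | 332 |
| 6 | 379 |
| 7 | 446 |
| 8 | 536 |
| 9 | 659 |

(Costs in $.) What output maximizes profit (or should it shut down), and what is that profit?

q = 4; profit = -$191

Compute π = P·q − TC at each output: q=0: -193; q=1: -202; q=2: -203; q=3: -196; q=4: -191; q=5: -197; q=6: -217; q=7: -257; q=8: -320; q=9: -416.
Profit is maximized at q = 4. AVC there is 106/4 = $26.50 ≤ P, so producing beats shutting down (which would give -$193).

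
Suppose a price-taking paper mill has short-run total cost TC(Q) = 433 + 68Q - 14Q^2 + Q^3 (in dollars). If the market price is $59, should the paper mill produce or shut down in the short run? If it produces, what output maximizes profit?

From TC, MC = TC'(Q) = 68 - 28Q + 3Q^2 and AVC = VC/Q = 68 - 14Q + Q^2.
AVC is minimized where dAVC/dQ = -14 + 2Q = 0, at Q = 7; min AVC = 68 - 14·7 + 7^2 = $19.
Since P = $59 ≥ min AVC = $19, price covers variable cost and the firm should produce.
Solving P = MC: 9 - 28Q + 3Q^2 = 0 ⇒ Q = 1/3 or 9. On the upward-sloping branch, Q* = 9.
Check: AVC at Q = 9 is $23 ≤ P, so revenue covers variable cost.
Profit = P·Q − TC = 59·9 − 640 = -$109, a loss, but smaller than the $433 fixed cost the firm would lose by shutting down.

Produce at Q = 9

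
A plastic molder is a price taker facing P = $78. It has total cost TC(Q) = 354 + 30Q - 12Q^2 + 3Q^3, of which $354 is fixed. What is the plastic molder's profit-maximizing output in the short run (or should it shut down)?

Produce at Q = 4

Strip out fixed cost: VC = 30Q - 12Q^2 + 3Q^3. Then AVC = 30 - 12Q + 3Q^2 and MC = 30 - 24Q + 9Q^2.
AVC is minimized where dAVC/dQ = -12 + 6Q = 0, at Q = 2; min AVC = 30 - 12·2 + 3·2^2 = $18.
Since P = $78 ≥ min AVC = $18, price covers variable cost and the firm should produce.
Solving P = MC: -48 - 24Q + 9Q^2 = 0 ⇒ Q = -4/3 or 4. On the upward-sloping branch, Q* = 4.
Check: AVC at Q = 4 is $30 ≤ P, so revenue covers variable cost.
Profit = P·Q − TC = 78·4 − 474 = -$162, a loss, but smaller than the $354 fixed cost the firm would lose by shutting down.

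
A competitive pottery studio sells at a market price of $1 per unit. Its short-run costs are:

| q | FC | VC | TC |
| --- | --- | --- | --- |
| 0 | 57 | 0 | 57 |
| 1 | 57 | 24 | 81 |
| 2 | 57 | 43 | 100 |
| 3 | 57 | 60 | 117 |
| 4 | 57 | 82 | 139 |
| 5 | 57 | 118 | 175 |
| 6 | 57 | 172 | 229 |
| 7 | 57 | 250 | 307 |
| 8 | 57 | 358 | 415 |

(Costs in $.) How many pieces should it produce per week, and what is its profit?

q = 0 (shut down); profit = -$57

Tabulate TR − TC: q=0: -57; q=1: -80; q=2: -98; q=3: -114; q=4: -135; q=5: -170; q=6: -223; q=7: -300; q=8: -407.
Profit is highest at q = 0. Equivalently, the lowest AVC in the table is 60/3 ≈ $20 at q = 3, and P = $1 falls below it — price never covers variable cost, so the firm shuts down and loses only its fixed cost.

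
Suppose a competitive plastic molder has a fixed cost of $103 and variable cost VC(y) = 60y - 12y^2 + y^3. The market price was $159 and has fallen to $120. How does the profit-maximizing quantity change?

AVC = 60 - 12y + y^2, minimized at y = 6 where min AVC = $24. MC = 60 - 24y + 3y^2.
With P = $159 above the shutdown price, P = MC gives y = 11.
At P = $120 ≥ min AVC, set P = MC: y = 10. The firm stays open but cuts output.

Output falls from 11 to 10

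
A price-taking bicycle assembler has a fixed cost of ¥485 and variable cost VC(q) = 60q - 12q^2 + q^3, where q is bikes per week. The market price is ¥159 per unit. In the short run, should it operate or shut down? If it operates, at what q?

Variable cost is VC = 60q - 12q^2 + q^3, so AVC = VC/q = 60 - 12q + q^2 and MC = dTC/dq = 60 - 24q + 3q^2.
AVC hits its minimum where MC = AVC, at q = 6, giving min AVC = 60 - 12·6 + 6^2 = ¥24.
Since P = ¥159 ≥ min AVC = ¥24, price covers variable cost and the firm should produce.
Solving P = MC: -99 - 24q + 3q^2 = 0 ⇒ q = -3 or 11. On the upward-sloping branch, q* = 11.
Check: AVC at q = 11 is ¥49 ≤ P, so revenue covers variable cost.
Profit = P·q − TC = 159·11 − 1024 = ¥725.

Produce at q = 11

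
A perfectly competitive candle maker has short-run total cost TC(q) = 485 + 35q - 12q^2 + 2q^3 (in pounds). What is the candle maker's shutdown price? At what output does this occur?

The firm shuts down when price falls below the minimum of average variable cost. AVC = VC/q = 35 - 12q + 2q^2.
dAVC/dq = -12 + 4q = 0 gives q = 3. min AVC = 35 - 12·3 + 2·3^2 = 17.
The firm shuts down for any P below £17.

£17 per unit, at q = 3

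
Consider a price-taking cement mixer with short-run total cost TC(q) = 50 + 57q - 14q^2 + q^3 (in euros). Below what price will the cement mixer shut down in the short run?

The firm shuts down when price falls below the minimum of average variable cost. AVC = VC/q = 57 - 14q + q^2.
dAVC/dq = -14 + 2q = 0 gives q = 7. min AVC = 57 - 14·7 + 7^2 = 8.
For P < €8 the firm produces nothing.

€8 per unit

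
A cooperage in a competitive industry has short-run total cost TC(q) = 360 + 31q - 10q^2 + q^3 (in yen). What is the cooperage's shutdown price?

The firm shuts down when price falls below the minimum of average variable cost. AVC = VC/q = 31 - 10q + q^2.
dAVC/dq = -10 + 2q = 0 gives q = 5. min AVC = 31 - 10·5 + 5^2 = 6.
For P < ¥6 the firm produces nothing.

¥6 per unit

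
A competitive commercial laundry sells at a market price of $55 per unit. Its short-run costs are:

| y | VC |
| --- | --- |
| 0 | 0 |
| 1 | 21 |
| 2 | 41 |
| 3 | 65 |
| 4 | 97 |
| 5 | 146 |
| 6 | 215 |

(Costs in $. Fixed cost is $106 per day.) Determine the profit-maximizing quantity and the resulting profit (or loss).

y = 5; profit = $23

Tabulate TR − TC: y=0: -106; y=1: -72; y=2: -37; y=3: -6; y=4: 17; y=5: 23; y=6: 9.
Profit is maximized at y = 5. AVC there is 146/5 = $29.20 ≤ P, so producing beats shutting down (which would give -$106).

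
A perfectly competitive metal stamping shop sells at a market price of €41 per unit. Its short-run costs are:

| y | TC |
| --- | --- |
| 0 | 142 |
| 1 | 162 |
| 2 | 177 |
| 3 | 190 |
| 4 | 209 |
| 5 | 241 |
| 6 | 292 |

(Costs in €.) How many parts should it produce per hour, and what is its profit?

Compute π = P·y − TC at each output: y=0: -142; y=1: -121; y=2: -95; y=3: -67; y=4: -45; y=5: -36; y=6: -46.
Profit is maximized at y = 5. AVC there is 99/5 = €19.80 ≤ P, so producing beats shutting down (which would give -€142).

y = 5; profit = -€36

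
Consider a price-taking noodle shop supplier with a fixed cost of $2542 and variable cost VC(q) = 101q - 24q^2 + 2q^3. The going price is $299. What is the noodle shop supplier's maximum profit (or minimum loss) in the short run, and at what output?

AVC = 101 - 24q + 2q^2; min AVC = $29 at q = 6. Since P = $299 ≥ min AVC, the firm produces.
MC = 101 - 48q + 6q^2. Setting P = MC and taking the root on the rising branch gives q* = 11.
TR = 299·11 = 3289. TC = 2542 + 869 = 3411. Profit = 3289 − 3411 = -$122.
That loss of $122 beats the $2542 the firm would lose by shutting down; producing recovers $2420 of fixed cost.

Profit = -$122 at q = 11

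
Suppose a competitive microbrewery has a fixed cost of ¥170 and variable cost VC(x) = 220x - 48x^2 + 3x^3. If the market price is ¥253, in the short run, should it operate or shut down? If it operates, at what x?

Strip out fixed cost: VC = 220x - 48x^2 + 3x^3. Then AVC = 220 - 48x + 3x^2 and MC = 220 - 96x + 9x^2.
AVC is minimized where dAVC/dx = -48 + 6x = 0, at x = 8; min AVC = 220 - 48·8 + 3·8^2 = ¥28.
Since P = ¥253 ≥ min AVC = ¥28, price covers variable cost and the firm should produce.
P = MC gives -33 - 96x + 9x^2 = 0, with roots -1/3 and 11. Take the larger (rising MC): x* = 11.
Check: AVC at x = 11 is ¥55 ≤ P, so revenue covers variable cost.
Profit = P·x − TC = 253·11 − 775 = ¥2008.

Produce at x = 11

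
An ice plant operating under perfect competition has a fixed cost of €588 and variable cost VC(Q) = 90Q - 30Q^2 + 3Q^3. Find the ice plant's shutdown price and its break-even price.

Shutdown price = min AVC. AVC = 90 - 30Q + 3Q^2, with vertex at Q = 5 and minimum €15.
ATC = 588/Q + 90 - 30Q + 3Q^2. Setting dATC/dQ = −588/Q^2 − 30 + 6Q = 0 gives Q = 7 (since 6·7^3 − 30·7^2 = 588).
min ATC = 588/7 + 90 − 30·7 + 3·7^2 = €111. That is the break-even price.
For €15 ≤ P < €111 the firm produces at a loss; below €15 it shuts down.

Shutdown price = €15; break-even price = €111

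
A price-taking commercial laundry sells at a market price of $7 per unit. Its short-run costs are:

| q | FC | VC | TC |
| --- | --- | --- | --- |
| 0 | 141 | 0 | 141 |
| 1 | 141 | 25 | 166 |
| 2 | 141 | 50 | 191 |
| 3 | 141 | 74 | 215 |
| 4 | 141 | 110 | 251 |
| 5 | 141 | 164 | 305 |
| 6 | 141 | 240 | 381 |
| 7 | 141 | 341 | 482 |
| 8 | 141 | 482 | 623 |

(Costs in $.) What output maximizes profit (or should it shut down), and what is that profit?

Profit at each row (π = 7q − TC): q=0: -141; q=1: -159; q=2: -177; q=3: -194; q=4: -223; q=5: -270; q=6: -339; q=7: -433; q=8: -567.
Profit is highest at q = 0. Equivalently, the lowest AVC in the table is 74/3 ≈ $24.67 at q = 3, and P = $7 falls below it — price never covers variable cost, so the firm shuts down and loses only its fixed cost.

q = 0 (shut down); profit = -$141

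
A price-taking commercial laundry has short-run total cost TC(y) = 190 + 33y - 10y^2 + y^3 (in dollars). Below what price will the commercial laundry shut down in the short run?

$8 per unit

The firm shuts down when price falls below the minimum of average variable cost. AVC = VC/y = 33 - 10y + y^2.
At the minimum of AVC, MC = AVC. MC = 33 - 20y + 3y^2; setting MC = AVC gives 2y^2 - 10y = 0, so y = 5. min AVC = 8.
For P < $8 the firm produces nothing.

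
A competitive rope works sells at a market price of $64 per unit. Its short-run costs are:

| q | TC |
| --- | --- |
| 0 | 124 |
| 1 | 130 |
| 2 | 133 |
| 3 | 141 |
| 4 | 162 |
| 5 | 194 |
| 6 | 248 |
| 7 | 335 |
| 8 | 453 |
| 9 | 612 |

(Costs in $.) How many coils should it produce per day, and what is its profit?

q = 6; profit = $136

Tabulate TR − TC: q=0: -124; q=1: -66; q=2: -5; q=3: 51; q=4: 94; q=5: 126; q=6: 136; q=7: 113; q=8: 59; q=9: -36.
Profit is maximized at q = 6. AVC there is 124/6 = $20.67 ≤ P, so producing beats shutting down (which would give -$124).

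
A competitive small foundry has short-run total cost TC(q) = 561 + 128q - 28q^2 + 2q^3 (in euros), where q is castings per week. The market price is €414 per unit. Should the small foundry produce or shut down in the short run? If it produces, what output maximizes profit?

Variable cost is VC = 128q - 28q^2 + 2q^3, so AVC = VC/q = 128 - 28q + 2q^2 and MC = dTC/dq = 128 - 56q + 6q^2.
AVC hits its minimum where MC = AVC, at q = 7, giving min AVC = 128 - 28·7 + 2·7^2 = €30.
P = €414 exceeds min AVC = €30, so the firm stays open.
P = MC gives -286 - 56q + 6q^2 = 0, with roots -11/3 and 13. Take the larger (rising MC): q* = 13.
Check: AVC at q = 13 is €102 ≤ P, so revenue covers variable cost.
Profit = P·q − TC = 414·13 − 1887 = €3495.

Produce at q = 13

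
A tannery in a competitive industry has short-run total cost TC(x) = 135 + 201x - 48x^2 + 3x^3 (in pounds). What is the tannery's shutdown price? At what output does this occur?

Short-run supply begins at min AVC. From VC = 201x - 48x^2 + 3x^3, AVC = 201 - 48x + 3x^2.
dAVC/dx = -48 + 6x = 0 gives x = 8. min AVC = 201 - 48·8 + 3·8^2 = 9.
So the shutdown price is £9.

£9 per unit, at x = 8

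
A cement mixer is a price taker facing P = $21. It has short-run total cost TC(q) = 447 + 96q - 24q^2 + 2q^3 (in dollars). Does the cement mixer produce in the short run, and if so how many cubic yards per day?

Variable cost is VC = 96q - 24q^2 + 2q^3, so AVC = VC/q = 96 - 24q + 2q^2 and MC = dTC/dq = 96 - 48q + 6q^2.
AVC is minimized where dAVC/dq = -24 + 4q = 0, at q = 6; min AVC = 96 - 24·6 + 2·6^2 = $24.
P = $21 lies below min AVC = $24; no output level covers variable cost.
Best response: produce nothing and absorb the $447 fixed cost.

Shut down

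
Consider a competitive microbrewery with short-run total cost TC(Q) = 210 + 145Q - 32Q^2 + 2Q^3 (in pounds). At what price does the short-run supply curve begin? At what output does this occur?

The shutdown price is the minimum of AVC. VC = 145Q - 32Q^2 + 2Q^3, so AVC = 145 - 32Q + 2Q^2.
dAVC/dQ = -32 + 4Q = 0 gives Q = 8. min AVC = 145 - 32·8 + 2·8^2 = 17.
For P < £17 the firm produces nothing.

£17 per unit, at Q = 8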